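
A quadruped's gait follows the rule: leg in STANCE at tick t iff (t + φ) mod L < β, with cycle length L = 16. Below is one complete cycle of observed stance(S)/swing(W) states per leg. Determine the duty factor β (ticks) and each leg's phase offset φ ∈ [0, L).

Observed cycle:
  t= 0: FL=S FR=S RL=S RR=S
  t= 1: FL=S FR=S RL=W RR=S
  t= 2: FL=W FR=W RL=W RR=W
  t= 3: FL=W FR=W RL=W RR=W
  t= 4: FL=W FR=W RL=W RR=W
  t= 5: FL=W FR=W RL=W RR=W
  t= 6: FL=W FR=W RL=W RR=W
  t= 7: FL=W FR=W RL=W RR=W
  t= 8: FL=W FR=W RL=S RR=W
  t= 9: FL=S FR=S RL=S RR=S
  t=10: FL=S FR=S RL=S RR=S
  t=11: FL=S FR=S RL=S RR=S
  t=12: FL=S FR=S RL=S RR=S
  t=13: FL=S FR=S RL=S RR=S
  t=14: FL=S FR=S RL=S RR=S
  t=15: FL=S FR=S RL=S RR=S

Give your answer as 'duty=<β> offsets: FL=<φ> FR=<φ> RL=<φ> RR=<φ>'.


duty β = stance ticks per leg = 9
FL: stance ticks = 9; W→S at t=9 → φ=7
FR: stance ticks = 9; W→S at t=9 → φ=7
RL: stance ticks = 9; W→S at t=8 → φ=8
RR: stance ticks = 9; W→S at t=9 → φ=7

duty=9 offsets: FL=7 FR=7 RL=8 RR=7


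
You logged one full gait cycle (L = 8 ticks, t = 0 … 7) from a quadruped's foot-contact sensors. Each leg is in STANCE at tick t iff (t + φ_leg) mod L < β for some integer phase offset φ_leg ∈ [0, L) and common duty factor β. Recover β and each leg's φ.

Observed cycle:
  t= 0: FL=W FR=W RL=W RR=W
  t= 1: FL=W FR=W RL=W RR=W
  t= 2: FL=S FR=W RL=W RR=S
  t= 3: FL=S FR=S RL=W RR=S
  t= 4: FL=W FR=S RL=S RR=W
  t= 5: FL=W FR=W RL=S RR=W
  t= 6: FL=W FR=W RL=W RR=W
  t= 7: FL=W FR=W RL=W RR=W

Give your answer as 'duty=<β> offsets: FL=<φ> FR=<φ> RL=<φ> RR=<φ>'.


duty β = stance ticks per leg = 2
FL: stance ticks = 2; W→S at t=2 → φ=6
FR: stance ticks = 2; W→S at t=3 → φ=5
RL: stance ticks = 2; W→S at t=4 → φ=4
RR: stance ticks = 2; W→S at t=2 → φ=6

duty=2 offsets: FL=6 FR=5 RL=4 RR=6


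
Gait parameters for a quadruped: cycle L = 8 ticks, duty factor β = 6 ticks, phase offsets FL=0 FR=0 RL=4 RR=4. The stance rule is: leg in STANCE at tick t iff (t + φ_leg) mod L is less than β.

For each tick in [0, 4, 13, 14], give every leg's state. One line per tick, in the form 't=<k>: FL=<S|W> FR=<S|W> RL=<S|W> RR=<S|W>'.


t=0: phase=(0,0,4,4) vs β=6 → FL=S FR=S RL=S RR=S
t=4: phase=(4,4,0,0) vs β=6 → FL=S FR=S RL=S RR=S
t=13: phase=(5,5,1,1) vs β=6 → FL=S FR=S RL=S RR=S
t=14: phase=(6,6,2,2) vs β=6 → FL=W FR=W RL=S RR=S

t=0: FL=S FR=S RL=S RR=S
t=4: FL=S FR=S RL=S RR=S
t=13: FL=S FR=S RL=S RR=S
t=14: FL=W FR=W RL=S RR=S


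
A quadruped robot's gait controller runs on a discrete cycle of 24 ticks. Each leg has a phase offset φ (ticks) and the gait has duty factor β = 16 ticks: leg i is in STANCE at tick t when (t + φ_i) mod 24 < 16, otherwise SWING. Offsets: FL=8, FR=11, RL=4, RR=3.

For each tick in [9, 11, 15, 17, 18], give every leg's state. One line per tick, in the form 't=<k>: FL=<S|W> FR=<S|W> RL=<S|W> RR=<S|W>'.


t=9: FL=W FR=W RL=S RR=S
t=11: FL=W FR=W RL=S RR=S
t=15: FL=W FR=S RL=W RR=W
t=17: FL=S FR=S RL=W RR=W
t=18: FL=S FR=S RL=W RR=W

t=9: phase=(17,20,13,12) vs β=16 → FL=W FR=W RL=S RR=S
t=11: phase=(19,22,15,14) vs β=16 → FL=W FR=W RL=S RR=S
t=15: phase=(23,2,19,18) vs β=16 → FL=W FR=S RL=W RR=W
t=17: phase=(1,4,21,20) vs β=16 → FL=S FR=S RL=W RR=W
t=18: phase=(2,5,22,21) vs β=16 → FL=S FR=S RL=W RR=W


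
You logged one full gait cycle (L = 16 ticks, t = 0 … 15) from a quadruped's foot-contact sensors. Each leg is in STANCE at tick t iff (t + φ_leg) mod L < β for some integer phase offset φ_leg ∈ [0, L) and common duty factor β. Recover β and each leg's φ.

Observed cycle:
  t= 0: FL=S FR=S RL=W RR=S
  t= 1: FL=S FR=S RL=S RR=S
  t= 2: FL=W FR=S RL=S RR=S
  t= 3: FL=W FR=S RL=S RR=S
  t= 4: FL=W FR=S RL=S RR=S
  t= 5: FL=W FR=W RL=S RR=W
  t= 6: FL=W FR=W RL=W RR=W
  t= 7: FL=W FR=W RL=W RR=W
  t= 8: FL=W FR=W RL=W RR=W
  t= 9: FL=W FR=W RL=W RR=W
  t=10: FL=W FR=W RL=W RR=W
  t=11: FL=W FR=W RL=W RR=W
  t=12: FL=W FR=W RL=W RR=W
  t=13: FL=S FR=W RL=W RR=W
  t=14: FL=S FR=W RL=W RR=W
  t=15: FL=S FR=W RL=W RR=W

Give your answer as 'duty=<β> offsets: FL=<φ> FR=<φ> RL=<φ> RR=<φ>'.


duty β = stance ticks per leg = 5
FL: stance ticks = 5; W→S at t=13 → φ=3
FR: stance ticks = 5; W→S at t=0 → φ=0
RL: stance ticks = 5; W→S at t=1 → φ=15
RR: stance ticks = 5; W→S at t=0 → φ=0

duty=5 offsets: FL=3 FR=0 RL=15 RR=0


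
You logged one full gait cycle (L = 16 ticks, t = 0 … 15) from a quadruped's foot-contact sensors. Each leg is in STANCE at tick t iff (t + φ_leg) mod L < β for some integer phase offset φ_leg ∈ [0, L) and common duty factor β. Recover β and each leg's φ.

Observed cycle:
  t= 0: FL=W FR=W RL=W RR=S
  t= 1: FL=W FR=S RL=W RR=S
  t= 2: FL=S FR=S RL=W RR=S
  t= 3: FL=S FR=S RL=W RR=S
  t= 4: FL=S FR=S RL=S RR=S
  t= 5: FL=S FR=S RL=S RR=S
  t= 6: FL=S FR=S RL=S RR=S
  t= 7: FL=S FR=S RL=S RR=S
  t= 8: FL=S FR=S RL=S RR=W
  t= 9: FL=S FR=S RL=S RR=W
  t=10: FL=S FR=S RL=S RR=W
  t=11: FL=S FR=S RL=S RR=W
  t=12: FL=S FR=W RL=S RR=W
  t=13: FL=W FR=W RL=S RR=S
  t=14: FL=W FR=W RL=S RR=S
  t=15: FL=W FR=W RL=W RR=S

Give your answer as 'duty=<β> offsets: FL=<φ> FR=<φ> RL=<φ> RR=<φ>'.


duty=11 offsets: FL=14 FR=15 RL=12 RR=3

duty β = stance ticks per leg = 11
FL: stance ticks = 11; W→S at t=2 → φ=14
FR: stance ticks = 11; W→S at t=1 → φ=15
RL: stance ticks = 11; W→S at t=4 → φ=12
RR: stance ticks = 11; W→S at t=13 → φ=3


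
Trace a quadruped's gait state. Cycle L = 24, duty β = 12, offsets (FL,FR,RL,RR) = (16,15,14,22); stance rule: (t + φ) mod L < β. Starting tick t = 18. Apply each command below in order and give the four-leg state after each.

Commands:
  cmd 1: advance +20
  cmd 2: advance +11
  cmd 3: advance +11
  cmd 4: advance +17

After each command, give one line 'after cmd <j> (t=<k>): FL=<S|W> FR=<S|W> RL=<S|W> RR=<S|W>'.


after cmd 1 (t=38): FL=S FR=S RL=S RR=W
after cmd 2 (t=49): FL=W FR=W RL=W RR=W
after cmd 3 (t=60): FL=S FR=S RL=S RR=S
after cmd 4 (t=77): FL=W FR=W RL=W RR=S

start t=18: FL=S FR=S RL=S RR=W
cmd 1: advance +20 → t=38, phase=(6,5,4,12) → FL=S FR=S RL=S RR=W
cmd 2: advance +11 → t=49, phase=(17,16,15,23) → FL=W FR=W RL=W RR=W
cmd 3: advance +11 → t=60, phase=(4,3,2,10) → FL=S FR=S RL=S RR=S
cmd 4: advance +17 → t=77, phase=(21,20,19,3) → FL=W FR=W RL=W RR=S


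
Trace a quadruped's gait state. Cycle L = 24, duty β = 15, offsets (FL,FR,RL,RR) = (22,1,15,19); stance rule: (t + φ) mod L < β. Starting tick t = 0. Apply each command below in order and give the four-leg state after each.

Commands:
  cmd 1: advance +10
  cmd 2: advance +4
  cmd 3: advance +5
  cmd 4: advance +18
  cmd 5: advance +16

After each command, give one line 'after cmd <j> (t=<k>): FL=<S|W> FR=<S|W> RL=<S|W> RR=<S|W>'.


start t=0: FL=W FR=S RL=W RR=W
cmd 1: advance +10 → t=10, phase=(8,11,1,5) → FL=S FR=S RL=S RR=S
cmd 2: advance +4 → t=14, phase=(12,15,5,9) → FL=S FR=W RL=S RR=S
cmd 3: advance +5 → t=19, phase=(17,20,10,14) → FL=W FR=W RL=S RR=S
cmd 4: advance +18 → t=37, phase=(11,14,4,8) → FL=S FR=S RL=S RR=S
cmd 5: advance +16 → t=53, phase=(3,6,20,0) → FL=S FR=S RL=W RR=S

after cmd 1 (t=10): FL=S FR=S RL=S RR=S
after cmd 2 (t=14): FL=S FR=W RL=S RR=S
after cmd 3 (t=19): FL=W FR=W RL=S RR=S
after cmd 4 (t=37): FL=S FR=S RL=S RR=S
after cmd 5 (t=53): FL=S FR=S RL=W RR=S


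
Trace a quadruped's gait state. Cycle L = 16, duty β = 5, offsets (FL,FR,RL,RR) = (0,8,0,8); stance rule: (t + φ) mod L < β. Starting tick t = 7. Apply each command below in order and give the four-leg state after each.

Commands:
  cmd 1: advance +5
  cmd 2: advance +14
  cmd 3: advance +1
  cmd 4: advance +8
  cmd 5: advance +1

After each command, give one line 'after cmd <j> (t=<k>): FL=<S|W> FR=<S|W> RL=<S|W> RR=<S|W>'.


start t=7: FL=W FR=W RL=W RR=W
cmd 1: advance +5 → t=12, phase=(12,4,12,4) → FL=W FR=S RL=W RR=S
cmd 2: advance +14 → t=26, phase=(10,2,10,2) → FL=W FR=S RL=W RR=S
cmd 3: advance +1 → t=27, phase=(11,3,11,3) → FL=W FR=S RL=W RR=S
cmd 4: advance +8 → t=35, phase=(3,11,3,11) → FL=S FR=W RL=S RR=W
cmd 5: advance +1 → t=36, phase=(4,12,4,12) → FL=S FR=W RL=S RR=W

after cmd 1 (t=12): FL=W FR=S RL=W RR=S
after cmd 2 (t=26): FL=W FR=S RL=W RR=S
after cmd 3 (t=27): FL=W FR=S RL=W RR=S
after cmd 4 (t=35): FL=S FR=W RL=S RR=W
after cmd 5 (t=36): FL=S FR=W RL=S RR=W


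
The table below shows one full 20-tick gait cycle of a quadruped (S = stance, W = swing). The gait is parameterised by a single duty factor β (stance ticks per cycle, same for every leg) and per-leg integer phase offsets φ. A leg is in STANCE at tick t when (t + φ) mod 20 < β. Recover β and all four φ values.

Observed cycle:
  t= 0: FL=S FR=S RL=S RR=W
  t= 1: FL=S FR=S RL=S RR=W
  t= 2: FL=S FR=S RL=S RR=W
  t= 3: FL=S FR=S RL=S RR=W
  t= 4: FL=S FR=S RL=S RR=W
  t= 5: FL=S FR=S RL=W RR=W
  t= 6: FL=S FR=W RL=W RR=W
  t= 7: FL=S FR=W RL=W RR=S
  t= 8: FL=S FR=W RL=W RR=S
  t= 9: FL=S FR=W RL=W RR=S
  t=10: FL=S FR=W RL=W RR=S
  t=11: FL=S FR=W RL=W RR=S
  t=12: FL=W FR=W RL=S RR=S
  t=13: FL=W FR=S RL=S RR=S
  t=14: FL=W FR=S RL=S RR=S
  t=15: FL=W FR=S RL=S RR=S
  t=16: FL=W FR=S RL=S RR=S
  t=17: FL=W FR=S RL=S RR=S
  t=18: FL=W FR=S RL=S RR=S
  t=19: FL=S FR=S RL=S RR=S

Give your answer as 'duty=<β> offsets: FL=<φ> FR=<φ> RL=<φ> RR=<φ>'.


duty=13 offsets: FL=1 FR=7 RL=8 RR=13

duty β = stance ticks per leg = 13
FL: stance ticks = 13; W→S at t=19 → φ=1
FR: stance ticks = 13; W→S at t=13 → φ=7
RL: stance ticks = 13; W→S at t=12 → φ=8
RR: stance ticks = 13; W→S at t=7 → φ=13


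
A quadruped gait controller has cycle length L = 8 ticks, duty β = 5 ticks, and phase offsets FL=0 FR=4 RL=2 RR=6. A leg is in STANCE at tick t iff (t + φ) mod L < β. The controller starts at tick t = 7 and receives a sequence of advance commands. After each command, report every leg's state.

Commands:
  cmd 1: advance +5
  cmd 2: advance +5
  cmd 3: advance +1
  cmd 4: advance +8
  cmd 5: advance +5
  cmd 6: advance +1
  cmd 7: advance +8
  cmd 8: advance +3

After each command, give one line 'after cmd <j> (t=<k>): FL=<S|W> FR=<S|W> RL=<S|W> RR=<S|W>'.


start t=7: FL=W FR=S RL=S RR=W
cmd 1: advance +5 → t=12, phase=(4,0,6,2) → FL=S FR=S RL=W RR=S
cmd 2: advance +5 → t=17, phase=(1,5,3,7) → FL=S FR=W RL=S RR=W
cmd 3: advance +1 → t=18, phase=(2,6,4,0) → FL=S FR=W RL=S RR=S
cmd 4: advance +8 → t=26, phase=(2,6,4,0) → FL=S FR=W RL=S RR=S
cmd 5: advance +5 → t=31, phase=(7,3,1,5) → FL=W FR=S RL=S RR=W
cmd 6: advance +1 → t=32, phase=(0,4,2,6) → FL=S FR=S RL=S RR=W
cmd 7: advance +8 → t=40, phase=(0,4,2,6) → FL=S FR=S RL=S RR=W
cmd 8: advance +3 → t=43, phase=(3,7,5,1) → FL=S FR=W RL=W RR=S

after cmd 1 (t=12): FL=S FR=S RL=W RR=S
after cmd 2 (t=17): FL=S FR=W RL=S RR=W
after cmd 3 (t=18): FL=S FR=W RL=S RR=S
after cmd 4 (t=26): FL=S FR=W RL=S RR=S
after cmd 5 (t=31): FL=W FR=S RL=S RR=W
after cmd 6 (t=32): FL=S FR=S RL=S RR=W
after cmd 7 (t=40): FL=S FR=S RL=S RR=W
after cmd 8 (t=43): FL=S FR=W RL=W RR=S


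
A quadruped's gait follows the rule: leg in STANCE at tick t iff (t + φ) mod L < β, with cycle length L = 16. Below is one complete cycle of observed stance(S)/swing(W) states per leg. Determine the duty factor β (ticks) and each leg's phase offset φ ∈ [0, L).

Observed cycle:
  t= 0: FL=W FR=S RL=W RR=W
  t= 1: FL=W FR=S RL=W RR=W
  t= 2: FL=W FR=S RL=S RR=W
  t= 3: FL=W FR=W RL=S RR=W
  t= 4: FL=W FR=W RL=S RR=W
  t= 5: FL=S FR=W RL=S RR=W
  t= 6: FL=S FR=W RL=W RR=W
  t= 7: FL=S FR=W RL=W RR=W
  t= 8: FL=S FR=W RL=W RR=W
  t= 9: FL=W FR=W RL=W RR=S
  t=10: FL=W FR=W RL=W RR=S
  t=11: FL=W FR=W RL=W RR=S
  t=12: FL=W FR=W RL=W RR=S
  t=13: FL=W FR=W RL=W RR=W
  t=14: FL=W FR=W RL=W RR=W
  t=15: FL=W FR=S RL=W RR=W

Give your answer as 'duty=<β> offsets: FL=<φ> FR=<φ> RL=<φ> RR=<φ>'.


duty β = stance ticks per leg = 4
FL: stance ticks = 4; W→S at t=5 → φ=11
FR: stance ticks = 4; W→S at t=15 → φ=1
RL: stance ticks = 4; W→S at t=2 → φ=14
RR: stance ticks = 4; W→S at t=9 → φ=7

duty=4 offsets: FL=11 FR=1 RL=14 RR=7


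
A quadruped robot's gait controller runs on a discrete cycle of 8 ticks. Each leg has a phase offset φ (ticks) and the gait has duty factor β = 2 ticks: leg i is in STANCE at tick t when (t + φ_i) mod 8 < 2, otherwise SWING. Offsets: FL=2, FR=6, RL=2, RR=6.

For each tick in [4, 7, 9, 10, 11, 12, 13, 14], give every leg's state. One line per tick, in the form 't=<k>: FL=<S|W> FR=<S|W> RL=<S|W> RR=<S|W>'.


t=4: phase=(6,2,6,2) vs β=2 → FL=W FR=W RL=W RR=W
t=7: phase=(1,5,1,5) vs β=2 → FL=S FR=W RL=S RR=W
t=9: phase=(3,7,3,7) vs β=2 → FL=W FR=W RL=W RR=W
t=10: phase=(4,0,4,0) vs β=2 → FL=W FR=S RL=W RR=S
t=11: phase=(5,1,5,1) vs β=2 → FL=W FR=S RL=W RR=S
t=12: phase=(6,2,6,2) vs β=2 → FL=W FR=W RL=W RR=W
t=13: phase=(7,3,7,3) vs β=2 → FL=W FR=W RL=W RR=W
t=14: phase=(0,4,0,4) vs β=2 → FL=S FR=W RL=S RR=W

t=4: FL=W FR=W RL=W RR=W
t=7: FL=S FR=W RL=S RR=W
t=9: FL=W FR=W RL=W RR=W
t=10: FL=W FR=S RL=W RR=S
t=11: FL=W FR=S RL=W RR=S
t=12: FL=W FR=W RL=W RR=W
t=13: FL=W FR=W RL=W RR=W
t=14: FL=S FR=W RL=S RR=W


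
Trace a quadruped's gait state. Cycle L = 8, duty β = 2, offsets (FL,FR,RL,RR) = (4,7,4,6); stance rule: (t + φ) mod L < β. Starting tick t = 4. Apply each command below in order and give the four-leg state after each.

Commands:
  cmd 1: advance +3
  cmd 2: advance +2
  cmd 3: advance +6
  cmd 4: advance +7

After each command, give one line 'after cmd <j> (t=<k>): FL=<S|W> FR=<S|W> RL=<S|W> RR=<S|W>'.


start t=4: FL=S FR=W RL=S RR=W
cmd 1: advance +3 → t=7, phase=(3,6,3,5) → FL=W FR=W RL=W RR=W
cmd 2: advance +2 → t=9, phase=(5,0,5,7) → FL=W FR=S RL=W RR=W
cmd 3: advance +6 → t=15, phase=(3,6,3,5) → FL=W FR=W RL=W RR=W
cmd 4: advance +7 → t=22, phase=(2,5,2,4) → FL=W FR=W RL=W RR=W

after cmd 1 (t=7): FL=W FR=W RL=W RR=W
after cmd 2 (t=9): FL=W FR=S RL=W RR=W
after cmd 3 (t=15): FL=W FR=W RL=W RR=W
after cmd 4 (t=22): FL=W FR=W RL=W RR=W


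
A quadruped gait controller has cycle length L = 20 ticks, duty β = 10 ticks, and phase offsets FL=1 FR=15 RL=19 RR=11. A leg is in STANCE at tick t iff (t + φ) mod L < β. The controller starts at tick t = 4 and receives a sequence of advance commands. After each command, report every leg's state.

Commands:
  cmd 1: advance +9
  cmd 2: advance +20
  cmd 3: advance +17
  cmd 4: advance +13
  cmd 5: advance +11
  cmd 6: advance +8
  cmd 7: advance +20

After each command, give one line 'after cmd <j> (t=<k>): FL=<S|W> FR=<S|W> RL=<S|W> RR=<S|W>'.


start t=4: FL=S FR=W RL=S RR=W
cmd 1: advance +9 → t=13, phase=(14,8,12,4) → FL=W FR=S RL=W RR=S
cmd 2: advance +20 → t=33, phase=(14,8,12,4) → FL=W FR=S RL=W RR=S
cmd 3: advance +17 → t=50, phase=(11,5,9,1) → FL=W FR=S RL=S RR=S
cmd 4: advance +13 → t=63, phase=(4,18,2,14) → FL=S FR=W RL=S RR=W
cmd 5: advance +11 → t=74, phase=(15,9,13,5) → FL=W FR=S RL=W RR=S
cmd 6: advance +8 → t=82, phase=(3,17,1,13) → FL=S FR=W RL=S RR=W
cmd 7: advance +20 → t=102, phase=(3,17,1,13) → FL=S FR=W RL=S RR=W

after cmd 1 (t=13): FL=W FR=S RL=W RR=S
after cmd 2 (t=33): FL=W FR=S RL=W RR=S
after cmd 3 (t=50): FL=W FR=S RL=S RR=S
after cmd 4 (t=63): FL=S FR=W RL=S RR=W
after cmd 5 (t=74): FL=W FR=S RL=W RR=S
after cmd 6 (t=82): FL=S FR=W RL=S RR=W
after cmd 7 (t=102): FL=S FR=W RL=S RR=W


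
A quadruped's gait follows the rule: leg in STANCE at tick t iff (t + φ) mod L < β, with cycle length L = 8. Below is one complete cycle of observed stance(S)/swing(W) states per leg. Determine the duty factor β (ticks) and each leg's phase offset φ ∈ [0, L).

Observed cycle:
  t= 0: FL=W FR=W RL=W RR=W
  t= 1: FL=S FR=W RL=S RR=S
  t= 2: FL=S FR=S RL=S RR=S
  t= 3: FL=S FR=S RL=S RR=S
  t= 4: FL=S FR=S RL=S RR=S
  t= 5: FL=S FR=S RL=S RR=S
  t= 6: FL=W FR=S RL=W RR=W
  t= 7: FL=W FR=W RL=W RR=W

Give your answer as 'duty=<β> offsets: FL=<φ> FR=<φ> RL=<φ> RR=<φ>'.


duty=5 offsets: FL=7 FR=6 RL=7 RR=7

duty β = stance ticks per leg = 5
FL: stance ticks = 5; W→S at t=1 → φ=7
FR: stance ticks = 5; W→S at t=2 → φ=6
RL: stance ticks = 5; W→S at t=1 → φ=7
RR: stance ticks = 5; W→S at t=1 → φ=7


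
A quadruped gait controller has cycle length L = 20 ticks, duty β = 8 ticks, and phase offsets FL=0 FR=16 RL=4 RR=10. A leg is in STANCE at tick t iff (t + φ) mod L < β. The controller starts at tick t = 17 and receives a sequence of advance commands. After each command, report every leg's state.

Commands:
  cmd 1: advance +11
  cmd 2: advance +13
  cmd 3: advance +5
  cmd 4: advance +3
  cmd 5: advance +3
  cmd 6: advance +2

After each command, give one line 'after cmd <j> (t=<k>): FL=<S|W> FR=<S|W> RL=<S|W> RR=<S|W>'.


after cmd 1 (t=28): FL=W FR=S RL=W RR=W
after cmd 2 (t=41): FL=S FR=W RL=S RR=W
after cmd 3 (t=46): FL=S FR=S RL=W RR=W
after cmd 4 (t=49): FL=W FR=S RL=W RR=W
after cmd 5 (t=52): FL=W FR=W RL=W RR=S
after cmd 6 (t=54): FL=W FR=W RL=W RR=S

start t=17: FL=W FR=W RL=S RR=S
cmd 1: advance +11 → t=28, phase=(8,4,12,18) → FL=W FR=S RL=W RR=W
cmd 2: advance +13 → t=41, phase=(1,17,5,11) → FL=S FR=W RL=S RR=W
cmd 3: advance +5 → t=46, phase=(6,2,10,16) → FL=S FR=S RL=W RR=W
cmd 4: advance +3 → t=49, phase=(9,5,13,19) → FL=W FR=S RL=W RR=W
cmd 5: advance +3 → t=52, phase=(12,8,16,2) → FL=W FR=W RL=W RR=S
cmd 6: advance +2 → t=54, phase=(14,10,18,4) → FL=W FR=W RL=W RR=S


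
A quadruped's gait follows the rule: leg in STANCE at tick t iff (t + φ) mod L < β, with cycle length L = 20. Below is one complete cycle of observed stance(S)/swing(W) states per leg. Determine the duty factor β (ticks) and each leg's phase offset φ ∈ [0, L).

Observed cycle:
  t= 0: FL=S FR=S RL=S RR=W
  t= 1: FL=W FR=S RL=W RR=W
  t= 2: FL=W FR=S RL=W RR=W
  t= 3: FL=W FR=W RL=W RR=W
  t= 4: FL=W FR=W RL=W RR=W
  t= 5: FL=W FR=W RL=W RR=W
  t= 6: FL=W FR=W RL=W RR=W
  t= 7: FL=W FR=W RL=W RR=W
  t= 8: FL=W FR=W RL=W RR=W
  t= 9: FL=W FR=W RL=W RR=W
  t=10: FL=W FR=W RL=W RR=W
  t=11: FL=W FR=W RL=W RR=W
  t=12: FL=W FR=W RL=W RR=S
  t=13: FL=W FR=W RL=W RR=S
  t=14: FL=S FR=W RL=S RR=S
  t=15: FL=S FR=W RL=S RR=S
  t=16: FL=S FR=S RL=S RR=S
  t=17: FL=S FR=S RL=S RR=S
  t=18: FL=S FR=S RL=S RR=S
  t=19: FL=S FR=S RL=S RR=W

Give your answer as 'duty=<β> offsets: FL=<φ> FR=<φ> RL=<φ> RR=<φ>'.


duty β = stance ticks per leg = 7
FL: stance ticks = 7; W→S at t=14 → φ=6
FR: stance ticks = 7; W→S at t=16 → φ=4
RL: stance ticks = 7; W→S at t=14 → φ=6
RR: stance ticks = 7; W→S at t=12 → φ=8

duty=7 offsets: FL=6 FR=4 RL=6 RR=8


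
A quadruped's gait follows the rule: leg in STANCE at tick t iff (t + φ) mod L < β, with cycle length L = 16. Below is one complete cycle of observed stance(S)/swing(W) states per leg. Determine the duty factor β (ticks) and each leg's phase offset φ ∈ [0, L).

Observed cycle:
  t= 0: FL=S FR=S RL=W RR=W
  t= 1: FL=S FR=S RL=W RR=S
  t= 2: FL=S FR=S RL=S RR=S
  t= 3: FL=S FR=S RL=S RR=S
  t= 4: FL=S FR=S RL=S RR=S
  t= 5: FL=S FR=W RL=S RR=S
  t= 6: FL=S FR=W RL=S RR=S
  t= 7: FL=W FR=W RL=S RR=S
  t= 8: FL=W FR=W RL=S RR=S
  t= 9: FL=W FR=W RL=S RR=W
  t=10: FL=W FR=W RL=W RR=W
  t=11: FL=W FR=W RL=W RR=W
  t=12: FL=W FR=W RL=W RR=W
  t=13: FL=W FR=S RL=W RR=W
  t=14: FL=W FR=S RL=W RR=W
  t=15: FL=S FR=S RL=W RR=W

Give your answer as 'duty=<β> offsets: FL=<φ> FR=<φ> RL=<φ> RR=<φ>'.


duty β = stance ticks per leg = 8
FL: stance ticks = 8; W→S at t=15 → φ=1
FR: stance ticks = 8; W→S at t=13 → φ=3
RL: stance ticks = 8; W→S at t=2 → φ=14
RR: stance ticks = 8; W→S at t=1 → φ=15

duty=8 offsets: FL=1 FR=3 RL=14 RR=15


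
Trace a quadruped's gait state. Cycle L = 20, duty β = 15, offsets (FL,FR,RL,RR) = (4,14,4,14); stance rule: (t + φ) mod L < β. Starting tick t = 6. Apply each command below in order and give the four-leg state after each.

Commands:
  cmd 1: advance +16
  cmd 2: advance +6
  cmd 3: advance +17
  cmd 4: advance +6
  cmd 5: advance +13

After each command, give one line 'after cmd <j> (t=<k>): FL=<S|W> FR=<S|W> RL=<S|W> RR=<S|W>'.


after cmd 1 (t=22): FL=S FR=W RL=S RR=W
after cmd 2 (t=28): FL=S FR=S RL=S RR=S
after cmd 3 (t=45): FL=S FR=W RL=S RR=W
after cmd 4 (t=51): FL=W FR=S RL=W RR=S
after cmd 5 (t=64): FL=S FR=W RL=S RR=W

start t=6: FL=S FR=S RL=S RR=S
cmd 1: advance +16 → t=22, phase=(6,16,6,16) → FL=S FR=W RL=S RR=W
cmd 2: advance +6 → t=28, phase=(12,2,12,2) → FL=S FR=S RL=S RR=S
cmd 3: advance +17 → t=45, phase=(9,19,9,19) → FL=S FR=W RL=S RR=W
cmd 4: advance +6 → t=51, phase=(15,5,15,5) → FL=W FR=S RL=W RR=S
cmd 5: advance +13 → t=64, phase=(8,18,8,18) → FL=S FR=W RL=S RR=W


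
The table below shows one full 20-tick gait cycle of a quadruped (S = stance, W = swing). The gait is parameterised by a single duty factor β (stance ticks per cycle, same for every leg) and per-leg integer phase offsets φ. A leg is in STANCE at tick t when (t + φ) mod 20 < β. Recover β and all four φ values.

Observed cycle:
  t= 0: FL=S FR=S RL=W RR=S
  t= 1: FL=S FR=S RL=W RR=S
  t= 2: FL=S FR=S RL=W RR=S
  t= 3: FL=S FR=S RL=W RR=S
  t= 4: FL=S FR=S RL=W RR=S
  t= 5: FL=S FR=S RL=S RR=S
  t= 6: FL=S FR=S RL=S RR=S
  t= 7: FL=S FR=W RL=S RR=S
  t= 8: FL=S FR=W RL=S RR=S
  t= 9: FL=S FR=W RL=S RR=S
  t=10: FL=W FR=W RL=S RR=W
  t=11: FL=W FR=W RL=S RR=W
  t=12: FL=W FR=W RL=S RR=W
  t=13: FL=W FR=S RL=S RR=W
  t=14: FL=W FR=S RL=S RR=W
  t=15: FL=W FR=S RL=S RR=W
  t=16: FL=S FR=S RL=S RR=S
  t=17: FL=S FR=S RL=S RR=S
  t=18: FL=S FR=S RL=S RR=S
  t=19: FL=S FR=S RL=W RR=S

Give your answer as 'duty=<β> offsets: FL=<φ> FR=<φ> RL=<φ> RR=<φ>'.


duty β = stance ticks per leg = 14
FL: stance ticks = 14; W→S at t=16 → φ=4
FR: stance ticks = 14; W→S at t=13 → φ=7
RL: stance ticks = 14; W→S at t=5 → φ=15
RR: stance ticks = 14; W→S at t=16 → φ=4

duty=14 offsets: FL=4 FR=7 RL=15 RR=4


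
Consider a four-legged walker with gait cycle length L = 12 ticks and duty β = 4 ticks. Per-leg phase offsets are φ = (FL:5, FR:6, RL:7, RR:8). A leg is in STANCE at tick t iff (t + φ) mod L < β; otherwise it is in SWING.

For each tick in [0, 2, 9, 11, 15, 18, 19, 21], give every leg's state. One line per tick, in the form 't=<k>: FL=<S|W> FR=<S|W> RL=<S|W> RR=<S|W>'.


t=0: phase=(5,6,7,8) vs β=4 → FL=W FR=W RL=W RR=W
t=2: phase=(7,8,9,10) vs β=4 → FL=W FR=W RL=W RR=W
t=9: phase=(2,3,4,5) vs β=4 → FL=S FR=S RL=W RR=W
t=11: phase=(4,5,6,7) vs β=4 → FL=W FR=W RL=W RR=W
t=15: phase=(8,9,10,11) vs β=4 → FL=W FR=W RL=W RR=W
t=18: phase=(11,0,1,2) vs β=4 → FL=W FR=S RL=S RR=S
t=19: phase=(0,1,2,3) vs β=4 → FL=S FR=S RL=S RR=S
t=21: phase=(2,3,4,5) vs β=4 → FL=S FR=S RL=W RR=W

t=0: FL=W FR=W RL=W RR=W
t=2: FL=W FR=W RL=W RR=W
t=9: FL=S FR=S RL=W RR=W
t=11: FL=W FR=W RL=W RR=W
t=15: FL=W FR=W RL=W RR=W
t=18: FL=W FR=S RL=S RR=S
t=19: FL=S FR=S RL=S RR=S
t=21: FL=S FR=S RL=W RR=W


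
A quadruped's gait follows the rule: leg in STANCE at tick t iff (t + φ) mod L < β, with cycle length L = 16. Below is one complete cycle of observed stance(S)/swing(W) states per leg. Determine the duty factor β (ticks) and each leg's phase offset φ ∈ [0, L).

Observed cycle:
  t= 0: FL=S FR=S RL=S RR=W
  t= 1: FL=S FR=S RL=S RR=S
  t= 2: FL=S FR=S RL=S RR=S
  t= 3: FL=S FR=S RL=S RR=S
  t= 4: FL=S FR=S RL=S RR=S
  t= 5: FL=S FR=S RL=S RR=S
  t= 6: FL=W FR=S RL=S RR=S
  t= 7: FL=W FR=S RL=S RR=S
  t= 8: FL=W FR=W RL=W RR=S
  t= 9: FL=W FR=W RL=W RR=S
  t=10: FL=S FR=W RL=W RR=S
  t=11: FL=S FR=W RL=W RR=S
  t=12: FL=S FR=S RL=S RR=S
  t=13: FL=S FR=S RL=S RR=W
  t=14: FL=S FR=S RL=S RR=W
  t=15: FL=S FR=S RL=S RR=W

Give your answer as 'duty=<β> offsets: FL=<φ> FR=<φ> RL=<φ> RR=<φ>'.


duty β = stance ticks per leg = 12
FL: stance ticks = 12; W→S at t=10 → φ=6
FR: stance ticks = 12; W→S at t=12 → φ=4
RL: stance ticks = 12; W→S at t=12 → φ=4
RR: stance ticks = 12; W→S at t=1 → φ=15

duty=12 offsets: FL=6 FR=4 RL=4 RR=15


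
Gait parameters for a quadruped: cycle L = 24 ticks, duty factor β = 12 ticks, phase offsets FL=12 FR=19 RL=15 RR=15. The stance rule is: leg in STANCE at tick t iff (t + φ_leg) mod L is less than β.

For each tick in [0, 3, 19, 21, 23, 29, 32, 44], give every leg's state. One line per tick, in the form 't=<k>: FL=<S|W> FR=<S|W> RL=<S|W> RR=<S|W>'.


t=0: FL=W FR=W RL=W RR=W
t=3: FL=W FR=W RL=W RR=W
t=19: FL=S FR=W RL=S RR=S
t=21: FL=S FR=W RL=W RR=W
t=23: FL=S FR=W RL=W RR=W
t=29: FL=W FR=S RL=W RR=W
t=32: FL=W FR=S RL=W RR=W
t=44: FL=S FR=W RL=S RR=S

t=0: phase=(12,19,15,15) vs β=12 → FL=W FR=W RL=W RR=W
t=3: phase=(15,22,18,18) vs β=12 → FL=W FR=W RL=W RR=W
t=19: phase=(7,14,10,10) vs β=12 → FL=S FR=W RL=S RR=S
t=21: phase=(9,16,12,12) vs β=12 → FL=S FR=W RL=W RR=W
t=23: phase=(11,18,14,14) vs β=12 → FL=S FR=W RL=W RR=W
t=29: phase=(17,0,20,20) vs β=12 → FL=W FR=S RL=W RR=W
t=32: phase=(20,3,23,23) vs β=12 → FL=W FR=S RL=W RR=W
t=44: phase=(8,15,11,11) vs β=12 → FL=S FR=W RL=S RR=S


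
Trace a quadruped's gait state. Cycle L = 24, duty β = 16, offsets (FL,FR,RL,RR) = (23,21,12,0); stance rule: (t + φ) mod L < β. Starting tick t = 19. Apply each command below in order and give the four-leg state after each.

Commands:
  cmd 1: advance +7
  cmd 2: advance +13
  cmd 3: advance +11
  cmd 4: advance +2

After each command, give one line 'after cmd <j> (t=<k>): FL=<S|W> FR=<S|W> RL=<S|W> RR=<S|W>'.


after cmd 1 (t=26): FL=S FR=W RL=S RR=S
after cmd 2 (t=39): FL=S FR=S RL=S RR=S
after cmd 3 (t=50): FL=S FR=W RL=S RR=S
after cmd 4 (t=52): FL=S FR=S RL=W RR=S

start t=19: FL=W FR=W RL=S RR=W
cmd 1: advance +7 → t=26, phase=(1,23,14,2) → FL=S FR=W RL=S RR=S
cmd 2: advance +13 → t=39, phase=(14,12,3,15) → FL=S FR=S RL=S RR=S
cmd 3: advance +11 → t=50, phase=(1,23,14,2) → FL=S FR=W RL=S RR=S
cmd 4: advance +2 → t=52, phase=(3,1,16,4) → FL=S FR=S RL=W RR=S


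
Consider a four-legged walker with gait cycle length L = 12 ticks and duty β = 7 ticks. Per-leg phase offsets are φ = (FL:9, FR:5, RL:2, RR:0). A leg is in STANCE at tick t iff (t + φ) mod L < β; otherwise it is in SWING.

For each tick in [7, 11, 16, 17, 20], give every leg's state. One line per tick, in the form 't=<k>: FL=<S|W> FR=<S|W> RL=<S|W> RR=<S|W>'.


t=7: phase=(4,0,9,7) vs β=7 → FL=S FR=S RL=W RR=W
t=11: phase=(8,4,1,11) vs β=7 → FL=W FR=S RL=S RR=W
t=16: phase=(1,9,6,4) vs β=7 → FL=S FR=W RL=S RR=S
t=17: phase=(2,10,7,5) vs β=7 → FL=S FR=W RL=W RR=S
t=20: phase=(5,1,10,8) vs β=7 → FL=S FR=S RL=W RR=W

t=7: FL=S FR=S RL=W RR=W
t=11: FL=W FR=S RL=S RR=W
t=16: FL=S FR=W RL=S RR=S
t=17: FL=S FR=W RL=W RR=S
t=20: FL=S FR=S RL=W RR=W


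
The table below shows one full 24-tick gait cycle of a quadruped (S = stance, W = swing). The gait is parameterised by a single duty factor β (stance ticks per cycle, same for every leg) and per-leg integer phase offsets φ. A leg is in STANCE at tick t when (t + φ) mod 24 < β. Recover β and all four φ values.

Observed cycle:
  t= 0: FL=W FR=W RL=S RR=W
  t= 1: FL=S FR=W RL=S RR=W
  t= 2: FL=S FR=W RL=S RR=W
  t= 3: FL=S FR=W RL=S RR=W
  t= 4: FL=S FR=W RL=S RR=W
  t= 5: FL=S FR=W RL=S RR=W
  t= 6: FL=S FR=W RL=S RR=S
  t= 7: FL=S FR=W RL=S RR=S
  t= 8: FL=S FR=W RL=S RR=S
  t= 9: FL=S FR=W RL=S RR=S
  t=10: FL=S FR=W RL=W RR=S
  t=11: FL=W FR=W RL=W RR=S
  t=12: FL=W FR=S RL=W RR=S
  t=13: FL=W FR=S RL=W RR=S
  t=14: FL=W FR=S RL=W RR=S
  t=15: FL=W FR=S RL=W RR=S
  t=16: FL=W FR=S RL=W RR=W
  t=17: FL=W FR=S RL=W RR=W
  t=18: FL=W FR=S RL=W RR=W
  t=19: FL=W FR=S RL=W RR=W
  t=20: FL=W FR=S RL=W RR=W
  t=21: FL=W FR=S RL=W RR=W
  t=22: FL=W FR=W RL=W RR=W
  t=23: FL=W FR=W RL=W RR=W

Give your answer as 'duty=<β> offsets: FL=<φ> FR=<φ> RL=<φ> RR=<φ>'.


duty=10 offsets: FL=23 FR=12 RL=0 RR=18

duty β = stance ticks per leg = 10
FL: stance ticks = 10; W→S at t=1 → φ=23
FR: stance ticks = 10; W→S at t=12 → φ=12
RL: stance ticks = 10; W→S at t=0 → φ=0
RR: stance ticks = 10; W→S at t=6 → φ=18


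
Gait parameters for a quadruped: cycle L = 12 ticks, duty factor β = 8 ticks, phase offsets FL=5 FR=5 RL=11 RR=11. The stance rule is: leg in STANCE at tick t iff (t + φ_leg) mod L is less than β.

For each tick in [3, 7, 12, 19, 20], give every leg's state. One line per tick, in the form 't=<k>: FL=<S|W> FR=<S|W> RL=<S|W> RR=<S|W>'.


t=3: FL=W FR=W RL=S RR=S
t=7: FL=S FR=S RL=S RR=S
t=12: FL=S FR=S RL=W RR=W
t=19: FL=S FR=S RL=S RR=S
t=20: FL=S FR=S RL=S RR=S

t=3: phase=(8,8,2,2) vs β=8 → FL=W FR=W RL=S RR=S
t=7: phase=(0,0,6,6) vs β=8 → FL=S FR=S RL=S RR=S
t=12: phase=(5,5,11,11) vs β=8 → FL=S FR=S RL=W RR=W
t=19: phase=(0,0,6,6) vs β=8 → FL=S FR=S RL=S RR=S
t=20: phase=(1,1,7,7) vs β=8 → FL=S FR=S RL=S RR=S


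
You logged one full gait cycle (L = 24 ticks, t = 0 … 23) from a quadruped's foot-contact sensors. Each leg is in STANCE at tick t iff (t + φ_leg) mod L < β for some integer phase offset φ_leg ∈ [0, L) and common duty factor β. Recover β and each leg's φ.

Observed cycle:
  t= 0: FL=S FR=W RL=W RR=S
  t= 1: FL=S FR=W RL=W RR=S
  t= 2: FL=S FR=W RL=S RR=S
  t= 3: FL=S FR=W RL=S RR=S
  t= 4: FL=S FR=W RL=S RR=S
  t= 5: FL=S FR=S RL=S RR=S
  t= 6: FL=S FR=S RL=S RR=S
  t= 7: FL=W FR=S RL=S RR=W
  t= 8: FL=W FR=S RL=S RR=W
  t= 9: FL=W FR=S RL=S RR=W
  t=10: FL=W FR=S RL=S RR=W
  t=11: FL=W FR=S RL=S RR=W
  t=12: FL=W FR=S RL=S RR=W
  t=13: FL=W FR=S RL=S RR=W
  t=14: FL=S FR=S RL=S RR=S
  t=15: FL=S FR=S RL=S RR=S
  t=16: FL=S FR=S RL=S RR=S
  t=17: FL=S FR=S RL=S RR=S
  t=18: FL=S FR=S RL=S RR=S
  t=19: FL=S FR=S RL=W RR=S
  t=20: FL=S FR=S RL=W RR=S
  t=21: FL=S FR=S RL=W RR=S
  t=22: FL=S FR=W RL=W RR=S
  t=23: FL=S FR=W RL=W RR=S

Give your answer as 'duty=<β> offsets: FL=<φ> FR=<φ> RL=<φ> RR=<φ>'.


duty β = stance ticks per leg = 17
FL: stance ticks = 17; W→S at t=14 → φ=10
FR: stance ticks = 17; W→S at t=5 → φ=19
RL: stance ticks = 17; W→S at t=2 → φ=22
RR: stance ticks = 17; W→S at t=14 → φ=10

duty=17 offsets: FL=10 FR=19 RL=22 RR=10


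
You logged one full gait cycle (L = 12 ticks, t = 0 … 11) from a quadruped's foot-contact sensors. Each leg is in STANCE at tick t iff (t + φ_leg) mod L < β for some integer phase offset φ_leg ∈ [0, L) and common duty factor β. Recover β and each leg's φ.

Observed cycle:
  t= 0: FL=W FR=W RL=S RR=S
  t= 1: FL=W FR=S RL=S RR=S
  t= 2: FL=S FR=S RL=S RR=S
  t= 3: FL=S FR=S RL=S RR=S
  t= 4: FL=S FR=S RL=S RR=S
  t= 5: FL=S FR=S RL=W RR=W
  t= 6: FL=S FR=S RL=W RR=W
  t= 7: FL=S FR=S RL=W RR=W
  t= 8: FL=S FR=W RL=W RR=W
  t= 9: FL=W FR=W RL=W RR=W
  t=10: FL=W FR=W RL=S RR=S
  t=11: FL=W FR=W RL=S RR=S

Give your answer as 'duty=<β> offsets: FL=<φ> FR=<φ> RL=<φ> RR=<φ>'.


duty=7 offsets: FL=10 FR=11 RL=2 RR=2

duty β = stance ticks per leg = 7
FL: stance ticks = 7; W→S at t=2 → φ=10
FR: stance ticks = 7; W→S at t=1 → φ=11
RL: stance ticks = 7; W→S at t=10 → φ=2
RR: stance ticks = 7; W→S at t=10 → φ=2


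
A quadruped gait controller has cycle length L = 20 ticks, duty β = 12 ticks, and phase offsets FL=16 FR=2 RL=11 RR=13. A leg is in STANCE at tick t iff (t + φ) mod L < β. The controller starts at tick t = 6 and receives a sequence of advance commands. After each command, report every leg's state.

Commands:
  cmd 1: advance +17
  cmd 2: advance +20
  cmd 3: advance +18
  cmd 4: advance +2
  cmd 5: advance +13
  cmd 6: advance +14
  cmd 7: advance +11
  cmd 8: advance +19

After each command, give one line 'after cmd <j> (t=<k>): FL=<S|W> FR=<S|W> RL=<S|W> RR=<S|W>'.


after cmd 1 (t=23): FL=W FR=S RL=W RR=W
after cmd 2 (t=43): FL=W FR=S RL=W RR=W
after cmd 3 (t=61): FL=W FR=S RL=W RR=W
after cmd 4 (t=63): FL=W FR=S RL=W RR=W
after cmd 5 (t=76): FL=W FR=W RL=S RR=S
after cmd 6 (t=90): FL=S FR=W RL=S RR=S
after cmd 7 (t=101): FL=W FR=S RL=W RR=W
after cmd 8 (t=120): FL=W FR=S RL=S RR=W

start t=6: FL=S FR=S RL=W RR=W
cmd 1: advance +17 → t=23, phase=(19,5,14,16) → FL=W FR=S RL=W RR=W
cmd 2: advance +20 → t=43, phase=(19,5,14,16) → FL=W FR=S RL=W RR=W
cmd 3: advance +18 → t=61, phase=(17,3,12,14) → FL=W FR=S RL=W RR=W
cmd 4: advance +2 → t=63, phase=(19,5,14,16) → FL=W FR=S RL=W RR=W
cmd 5: advance +13 → t=76, phase=(12,18,7,9) → FL=W FR=W RL=S RR=S
cmd 6: advance +14 → t=90, phase=(6,12,1,3) → FL=S FR=W RL=S RR=S
cmd 7: advance +11 → t=101, phase=(17,3,12,14) → FL=W FR=S RL=W RR=W
cmd 8: advance +19 → t=120, phase=(16,2,11,13) → FL=W FR=S RL=S RR=W


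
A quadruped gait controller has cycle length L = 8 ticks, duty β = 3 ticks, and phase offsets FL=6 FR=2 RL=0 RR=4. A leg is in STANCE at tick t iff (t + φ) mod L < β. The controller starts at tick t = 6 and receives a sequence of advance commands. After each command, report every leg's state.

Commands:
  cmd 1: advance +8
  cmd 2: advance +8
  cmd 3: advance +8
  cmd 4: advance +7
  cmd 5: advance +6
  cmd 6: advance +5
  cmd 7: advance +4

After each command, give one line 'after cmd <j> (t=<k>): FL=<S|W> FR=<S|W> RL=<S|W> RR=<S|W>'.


start t=6: FL=W FR=S RL=W RR=S
cmd 1: advance +8 → t=14, phase=(4,0,6,2) → FL=W FR=S RL=W RR=S
cmd 2: advance +8 → t=22, phase=(4,0,6,2) → FL=W FR=S RL=W RR=S
cmd 3: advance +8 → t=30, phase=(4,0,6,2) → FL=W FR=S RL=W RR=S
cmd 4: advance +7 → t=37, phase=(3,7,5,1) → FL=W FR=W RL=W RR=S
cmd 5: advance +6 → t=43, phase=(1,5,3,7) → FL=S FR=W RL=W RR=W
cmd 6: advance +5 → t=48, phase=(6,2,0,4) → FL=W FR=S RL=S RR=W
cmd 7: advance +4 → t=52, phase=(2,6,4,0) → FL=S FR=W RL=W RR=S

after cmd 1 (t=14): FL=W FR=S RL=W RR=S
after cmd 2 (t=22): FL=W FR=S RL=W RR=S
after cmd 3 (t=30): FL=W FR=S RL=W RR=S
after cmd 4 (t=37): FL=W FR=W RL=W RR=S
after cmd 5 (t=43): FL=S FR=W RL=W RR=W
after cmd 6 (t=48): FL=W FR=S RL=S RR=W
after cmd 7 (t=52): FL=S FR=W RL=W RR=S


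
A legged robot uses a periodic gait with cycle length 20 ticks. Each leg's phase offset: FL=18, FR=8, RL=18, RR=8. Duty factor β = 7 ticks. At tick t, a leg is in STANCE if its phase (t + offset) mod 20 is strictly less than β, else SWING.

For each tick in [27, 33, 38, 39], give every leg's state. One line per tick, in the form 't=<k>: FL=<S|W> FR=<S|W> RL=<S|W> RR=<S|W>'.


t=27: phase=(5,15,5,15) vs β=7 → FL=S FR=W RL=S RR=W
t=33: phase=(11,1,11,1) vs β=7 → FL=W FR=S RL=W RR=S
t=38: phase=(16,6,16,6) vs β=7 → FL=W FR=S RL=W RR=S
t=39: phase=(17,7,17,7) vs β=7 → FL=W FR=W RL=W RR=W

t=27: FL=S FR=W RL=S RR=W
t=33: FL=W FR=S RL=W RR=S
t=38: FL=W FR=S RL=W RR=S
t=39: FL=W FR=W RL=W RR=W


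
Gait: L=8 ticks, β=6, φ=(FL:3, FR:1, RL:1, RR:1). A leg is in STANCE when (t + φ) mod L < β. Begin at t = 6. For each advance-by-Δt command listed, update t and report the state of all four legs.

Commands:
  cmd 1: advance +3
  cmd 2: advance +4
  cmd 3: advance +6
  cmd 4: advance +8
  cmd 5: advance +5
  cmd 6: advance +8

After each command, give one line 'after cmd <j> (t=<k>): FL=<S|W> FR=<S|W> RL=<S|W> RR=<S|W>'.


start t=6: FL=S FR=W RL=W RR=W
cmd 1: advance +3 → t=9, phase=(4,2,2,2) → FL=S FR=S RL=S RR=S
cmd 2: advance +4 → t=13, phase=(0,6,6,6) → FL=S FR=W RL=W RR=W
cmd 3: advance +6 → t=19, phase=(6,4,4,4) → FL=W FR=S RL=S RR=S
cmd 4: advance +8 → t=27, phase=(6,4,4,4) → FL=W FR=S RL=S RR=S
cmd 5: advance +5 → t=32, phase=(3,1,1,1) → FL=S FR=S RL=S RR=S
cmd 6: advance +8 → t=40, phase=(3,1,1,1) → FL=S FR=S RL=S RR=S

after cmd 1 (t=9): FL=S FR=S RL=S RR=S
after cmd 2 (t=13): FL=S FR=W RL=W RR=W
after cmd 3 (t=19): FL=W FR=S RL=S RR=S
after cmd 4 (t=27): FL=W FR=S RL=S RR=S
after cmd 5 (t=32): FL=S FR=S RL=S RR=S
after cmd 6 (t=40): FL=S FR=S RL=S RR=S


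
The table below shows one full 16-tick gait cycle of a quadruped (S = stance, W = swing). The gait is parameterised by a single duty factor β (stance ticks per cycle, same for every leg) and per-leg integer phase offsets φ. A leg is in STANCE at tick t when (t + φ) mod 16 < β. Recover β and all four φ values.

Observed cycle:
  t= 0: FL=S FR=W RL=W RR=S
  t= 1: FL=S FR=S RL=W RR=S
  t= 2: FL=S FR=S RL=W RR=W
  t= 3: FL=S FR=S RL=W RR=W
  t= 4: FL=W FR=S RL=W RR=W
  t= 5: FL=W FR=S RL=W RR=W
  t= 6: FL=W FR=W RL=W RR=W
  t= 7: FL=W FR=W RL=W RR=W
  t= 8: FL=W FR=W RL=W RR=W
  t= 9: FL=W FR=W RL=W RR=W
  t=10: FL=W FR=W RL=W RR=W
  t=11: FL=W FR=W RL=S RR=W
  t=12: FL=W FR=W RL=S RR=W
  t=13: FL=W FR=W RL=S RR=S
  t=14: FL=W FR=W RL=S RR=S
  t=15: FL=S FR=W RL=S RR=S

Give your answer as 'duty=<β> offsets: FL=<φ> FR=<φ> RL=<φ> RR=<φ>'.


duty=5 offsets: FL=1 FR=15 RL=5 RR=3

duty β = stance ticks per leg = 5
FL: stance ticks = 5; W→S at t=15 → φ=1
FR: stance ticks = 5; W→S at t=1 → φ=15
RL: stance ticks = 5; W→S at t=11 → φ=5
RR: stance ticks = 5; W→S at t=13 → φ=3


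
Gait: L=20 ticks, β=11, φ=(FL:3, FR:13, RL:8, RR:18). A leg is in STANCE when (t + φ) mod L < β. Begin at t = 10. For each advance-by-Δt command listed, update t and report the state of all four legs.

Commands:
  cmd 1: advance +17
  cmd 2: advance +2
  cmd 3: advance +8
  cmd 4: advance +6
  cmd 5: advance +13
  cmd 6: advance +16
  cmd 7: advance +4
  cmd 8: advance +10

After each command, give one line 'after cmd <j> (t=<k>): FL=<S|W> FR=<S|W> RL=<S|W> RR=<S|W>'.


after cmd 1 (t=27): FL=S FR=S RL=W RR=S
after cmd 2 (t=29): FL=W FR=S RL=W RR=S
after cmd 3 (t=37): FL=S FR=S RL=S RR=W
after cmd 4 (t=43): FL=S FR=W RL=W RR=S
after cmd 5 (t=56): FL=W FR=S RL=S RR=W
after cmd 6 (t=72): FL=W FR=S RL=S RR=S
after cmd 7 (t=76): FL=W FR=S RL=S RR=W
after cmd 8 (t=86): FL=S FR=W RL=W RR=S

start t=10: FL=W FR=S RL=W RR=S
cmd 1: advance +17 → t=27, phase=(10,0,15,5) → FL=S FR=S RL=W RR=S
cmd 2: advance +2 → t=29, phase=(12,2,17,7) → FL=W FR=S RL=W RR=S
cmd 3: advance +8 → t=37, phase=(0,10,5,15) → FL=S FR=S RL=S RR=W
cmd 4: advance +6 → t=43, phase=(6,16,11,1) → FL=S FR=W RL=W RR=S
cmd 5: advance +13 → t=56, phase=(19,9,4,14) → FL=W FR=S RL=S RR=W
cmd 6: advance +16 → t=72, phase=(15,5,0,10) → FL=W FR=S RL=S RR=S
cmd 7: advance +4 → t=76, phase=(19,9,4,14) → FL=W FR=S RL=S RR=W
cmd 8: advance +10 → t=86, phase=(9,19,14,4) → FL=S FR=W RL=W RR=S


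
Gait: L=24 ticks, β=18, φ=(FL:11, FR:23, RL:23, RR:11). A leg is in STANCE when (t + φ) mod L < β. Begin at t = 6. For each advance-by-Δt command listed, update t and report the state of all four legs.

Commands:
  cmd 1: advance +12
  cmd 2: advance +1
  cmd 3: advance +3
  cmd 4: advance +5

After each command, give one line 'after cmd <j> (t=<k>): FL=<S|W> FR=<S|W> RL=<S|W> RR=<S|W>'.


after cmd 1 (t=18): FL=S FR=S RL=S RR=S
after cmd 2 (t=19): FL=S FR=W RL=W RR=S
after cmd 3 (t=22): FL=S FR=W RL=W RR=S
after cmd 4 (t=27): FL=S FR=S RL=S RR=S

start t=6: FL=S FR=S RL=S RR=S
cmd 1: advance +12 → t=18, phase=(5,17,17,5) → FL=S FR=S RL=S RR=S
cmd 2: advance +1 → t=19, phase=(6,18,18,6) → FL=S FR=W RL=W RR=S
cmd 3: advance +3 → t=22, phase=(9,21,21,9) → FL=S FR=W RL=W RR=S
cmd 4: advance +5 → t=27, phase=(14,2,2,14) → FL=S FR=S RL=S RR=S


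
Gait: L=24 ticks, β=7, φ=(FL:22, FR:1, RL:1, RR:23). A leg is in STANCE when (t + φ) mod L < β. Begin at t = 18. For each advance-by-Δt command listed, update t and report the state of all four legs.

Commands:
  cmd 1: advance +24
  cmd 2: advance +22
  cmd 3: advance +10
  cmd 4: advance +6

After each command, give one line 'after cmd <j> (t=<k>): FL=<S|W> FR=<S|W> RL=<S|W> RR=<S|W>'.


start t=18: FL=W FR=W RL=W RR=W
cmd 1: advance +24 → t=42, phase=(16,19,19,17) → FL=W FR=W RL=W RR=W
cmd 2: advance +22 → t=64, phase=(14,17,17,15) → FL=W FR=W RL=W RR=W
cmd 3: advance +10 → t=74, phase=(0,3,3,1) → FL=S FR=S RL=S RR=S
cmd 4: advance +6 → t=80, phase=(6,9,9,7) → FL=S FR=W RL=W RR=W

after cmd 1 (t=42): FL=W FR=W RL=W RR=W
after cmd 2 (t=64): FL=W FR=W RL=W RR=W
after cmd 3 (t=74): FL=S FR=S RL=S RR=S
after cmd 4 (t=80): FL=S FR=W RL=W RR=W


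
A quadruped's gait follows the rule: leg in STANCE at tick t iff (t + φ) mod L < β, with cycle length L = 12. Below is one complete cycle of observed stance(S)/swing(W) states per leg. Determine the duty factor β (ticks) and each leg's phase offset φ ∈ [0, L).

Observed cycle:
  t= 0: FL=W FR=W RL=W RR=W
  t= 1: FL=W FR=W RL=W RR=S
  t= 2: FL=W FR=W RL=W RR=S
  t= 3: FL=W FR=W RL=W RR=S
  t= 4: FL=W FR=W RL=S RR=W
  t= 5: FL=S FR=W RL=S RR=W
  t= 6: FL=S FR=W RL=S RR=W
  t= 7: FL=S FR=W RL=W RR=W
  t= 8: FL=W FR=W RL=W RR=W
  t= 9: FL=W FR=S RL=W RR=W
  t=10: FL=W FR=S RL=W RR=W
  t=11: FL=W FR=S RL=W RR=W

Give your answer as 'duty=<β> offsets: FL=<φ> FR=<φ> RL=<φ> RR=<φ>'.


duty β = stance ticks per leg = 3
FL: stance ticks = 3; W→S at t=5 → φ=7
FR: stance ticks = 3; W→S at t=9 → φ=3
RL: stance ticks = 3; W→S at t=4 → φ=8
RR: stance ticks = 3; W→S at t=1 → φ=11

duty=3 offsets: FL=7 FR=3 RL=8 RR=11
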